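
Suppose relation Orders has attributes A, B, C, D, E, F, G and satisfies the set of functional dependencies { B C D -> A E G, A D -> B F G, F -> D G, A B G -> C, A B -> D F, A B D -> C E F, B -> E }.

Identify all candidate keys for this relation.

(A, B); (A, D); (A, F); (B, C, D); (B, C, F)

{A, B}⁺: AB→DF adds D, F; ABD→CEF adds C, E; BCD→AEG adds G → {A, B, C, D, E, F, G}. Minimal: {B}⁺ = {B, E}; {A}⁺ = {A} — none reach the full schema.
{A, D}⁺: AD→BFG adds B, F, G; ABG→C adds C; ABD→CEF adds E → {A, B, C, D, E, F, G}. Minimal: {D}⁺ = {D}; {A}⁺ = {A} — none reach the full schema.
{A, F}⁺: F→DG adds D, G; AD→BFG adds B; ABG→C adds C; ABD→CEF adds E → {A, B, C, D, E, F, G}. Minimal: {F}⁺ = {D, F, G}; {A}⁺ = {A} — none reach the full schema.
{B, C, D}⁺: BCD→AEG adds A, E, G; AD→BFG adds F → {A, B, C, D, E, F, G}. Minimal: {C, D}⁺ = {C, D}; {B, D}⁺ = {B, D, E}; {B, C}⁺ = {B, C, E} — none reach the full schema.
{B, C, F}⁺: F→DG adds D, G; B→E adds E; BCD→AEG adds A → {A, B, C, D, E, F, G}. Minimal: {C, F}⁺ = {C, D, F, G}; {B, F}⁺ = {B, D, E, F, G}; {B, C}⁺ = {B, C, E} — none reach the full schema.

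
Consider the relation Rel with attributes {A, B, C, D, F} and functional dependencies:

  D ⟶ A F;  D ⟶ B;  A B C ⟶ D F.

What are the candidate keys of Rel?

{C, D}, {A, B, C}

Attribute C never appears on the right-hand side of any dependency, so C must belong to every candidate key.
{C}⁺ = {C}, which is not all of the schema, so we must add further attributes.
{C, D}⁺: D→AF adds A, F; D→B adds B → {A, B, C, D, F}. Minimal: {D}⁺ = {A, B, D, F}; {C}⁺ = {C} — none reach the full schema.
{A, B, C}⁺: ABC→DF adds D, F → {A, B, C, D, F}. Minimal: {B, C}⁺ = {B, C}; {A, C}⁺ = {A, C}; {A, B}⁺ = {A, B} — none reach the full schema.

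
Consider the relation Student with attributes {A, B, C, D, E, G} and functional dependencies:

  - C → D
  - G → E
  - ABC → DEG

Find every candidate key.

Attributes A, B, C never appear on any right-hand side, so every candidate key must contain {A, B, C}.
{A, B, C}⁺ = {A, B, C, D, E, G}, which is all of the schema, so {A, B, C} is the only candidate key.

(A, B, C)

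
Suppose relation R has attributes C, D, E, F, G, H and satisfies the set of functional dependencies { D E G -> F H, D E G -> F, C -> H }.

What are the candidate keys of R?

{C, D, E, G}⁺: DEG→FH adds F, H → {C, D, E, F, G, H}. Minimal: {D, E, G}⁺ = {D, E, F, G, H}; {C, E, G}⁺ = {C, E, G, H}; {C, D, G}⁺ = {C, D, G, H}; … — none reach the full schema.
No other minimal superkey exists.

CDEG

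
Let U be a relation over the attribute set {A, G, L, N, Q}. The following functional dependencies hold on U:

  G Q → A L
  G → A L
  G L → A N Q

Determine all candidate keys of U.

(G)

Attribute G never appears on the right-hand side of any dependency, so G must belong to every candidate key.
{G}⁺ = {A, G, L, N, Q}, which is all of the schema, so {G} is the only candidate key.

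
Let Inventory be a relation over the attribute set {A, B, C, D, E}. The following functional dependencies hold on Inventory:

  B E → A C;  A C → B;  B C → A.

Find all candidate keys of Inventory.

Attributes D, E never appear on any right-hand side, so every candidate key must contain {D, E}.
{D, E}⁺ = {D, E}, which is not all of the schema, so we must add further attributes.
{B, D, E}⁺: BE→AC adds A, C → {A, B, C, D, E}. Minimal: {D, E}⁺ = {D, E}; {B, E}⁺ = {A, B, C, E}; {B, D}⁺ = {B, D} — none reach the full schema.
{A, C, D, E}⁺: AC→B adds B → {A, B, C, D, E}. Minimal: {C, D, E}⁺ = {C, D, E}; {A, D, E}⁺ = {A, D, E}; {A, C, E}⁺ = {A, B, C, E}; … — none reach the full schema.

{B, D, E}; {A, C, D, E}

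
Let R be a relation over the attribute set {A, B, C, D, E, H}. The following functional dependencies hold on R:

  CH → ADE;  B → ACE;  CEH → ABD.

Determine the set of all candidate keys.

Attribute H never appears on the right-hand side of any dependency, so H must belong to every candidate key.
{H}⁺ = {H}, which is not all of the schema, so we must add further attributes.
{B, H}⁺: B→ACE adds A, C, E; CEH→ABD adds D → {A, B, C, D, E, H}.
{C, H}⁺: CH→ADE adds A, D, E; CEH→ABD adds B → {A, B, C, D, E, H}.

{B, H}, {C, H}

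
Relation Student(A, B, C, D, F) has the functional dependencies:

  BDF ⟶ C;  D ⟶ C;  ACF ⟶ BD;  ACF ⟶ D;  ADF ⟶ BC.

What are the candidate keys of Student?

Attributes A, F never appear on any right-hand side, so every candidate key must contain {A, F}.
{A, F}⁺ = {A, F}, which is not all of the schema, so we must add further attributes.
{A, C, F}⁺: ACF→BD adds B, D → {A, B, C, D, F}. Minimal: {C, F}⁺ = {C, F}; {A, F}⁺ = {A, F}; {A, C}⁺ = {A, C} — none reach the full schema.
{A, D, F}⁺: D→C adds C; ACF→BD adds B → {A, B, C, D, F}. Minimal: {D, F}⁺ = {C, D, F}; {A, F}⁺ = {A, F}; {A, D}⁺ = {A, C, D} — none reach the full schema.

{A, C, F}, {A, D, F}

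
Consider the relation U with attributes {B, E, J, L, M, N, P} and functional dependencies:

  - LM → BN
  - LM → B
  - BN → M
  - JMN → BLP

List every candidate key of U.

{B, E, J, N}, {E, J, L, M}, {E, J, M, N}

Attributes E, J never appear on any right-hand side, so every candidate key must contain {E, J}.
{E, J}⁺ = {E, J}, which is not all of the schema, so we must add further attributes.
{B, E, J, N}⁺: BN→M adds M; JMN→BLP adds L, P → {B, E, J, L, M, N, P}.
{E, J, L, M}⁺: LM→BN adds B, N; JMN→BLP adds P → {B, E, J, L, M, N, P}.
{E, J, M, N}⁺: JMN→BLP adds B, L, P → {B, E, J, L, M, N, P}.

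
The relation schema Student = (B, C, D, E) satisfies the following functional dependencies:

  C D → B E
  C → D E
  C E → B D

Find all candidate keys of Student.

Attribute C never appears on the right-hand side of any dependency, so C must belong to every candidate key.
{C}⁺ = {B, C, D, E}, which is all of the schema, so {C} is the only candidate key.

{C}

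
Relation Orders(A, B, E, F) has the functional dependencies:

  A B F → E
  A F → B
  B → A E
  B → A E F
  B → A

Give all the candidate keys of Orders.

{B}⁺: B→AE adds A, E; B→AEF adds F → {A, B, E, F}.
{A, F}⁺: AF→B adds B; B→AE adds E → {A, B, E, F}.
Any other superkey contains one of these as a subset, so there are no further candidate keys.

{B}, {A, F}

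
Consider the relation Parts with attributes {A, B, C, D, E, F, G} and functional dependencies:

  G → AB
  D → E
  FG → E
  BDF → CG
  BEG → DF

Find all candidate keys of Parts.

{D, G}⁺: G→AB adds A, B; D→E adds E; BEG→DF adds F; BDF→CG adds C → {A, B, C, D, E, F, G}. Minimal: {G}⁺ = {A, B, G}; {D}⁺ = {D, E} — none reach the full schema.
{E, G}⁺: G→AB adds A, B; BEG→DF adds D, F; BDF→CG adds C → {A, B, C, D, E, F, G}. Minimal: {G}⁺ = {A, B, G}; {E}⁺ = {E} — none reach the full schema.
{F, G}⁺: G→AB adds A, B; FG→E adds E; BEG→DF adds D; BDF→CG adds C → {A, B, C, D, E, F, G}. Minimal: {G}⁺ = {A, B, G}; {F}⁺ = {F} — none reach the full schema.
{B, D, F}⁺: D→E adds E; BDF→CG adds C, G; G→AB adds A → {A, B, C, D, E, F, G}. Minimal: {D, F}⁺ = {D, E, F}; {B, F}⁺ = {B, F}; {B, D}⁺ = {B, D, E} — none reach the full schema.
Any other superkey contains one of these as a subset, so there are no further candidate keys.

{D, G}; {E, G}; {F, G}; {B, D, F}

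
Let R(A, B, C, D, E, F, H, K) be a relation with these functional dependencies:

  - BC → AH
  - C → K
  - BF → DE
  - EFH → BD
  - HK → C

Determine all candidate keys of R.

Attribute F never appears on the right-hand side of any dependency, so F must belong to every candidate key.
{F}⁺ = {F}, which is not all of the schema, so we must add further attributes.
{B, C, F}⁺: BC→AH adds A, H; C→K adds K; BF→DE adds D, E → {A, B, C, D, E, F, H, K}. Minimal: {C, F}⁺ = {C, F, K}; {B, F}⁺ = {B, D, E, F}; {B, C}⁺ = {A, B, C, H, K} — none reach the full schema.
{B, F, H, K}⁺: BF→DE adds D, E; HK→C adds C; BC→AH adds A → {A, B, C, D, E, F, H, K}. Minimal: {F, H, K}⁺ = {C, F, H, K}; {B, H, K}⁺ = {A, B, C, H, K}; {B, F, K}⁺ = {B, D, E, F, K}; … — none reach the full schema.
{C, E, F, H}⁺: C→K adds K; EFH→BD adds B, D; BC→AH adds A → {A, B, C, D, E, F, H, K}. Minimal: {E, F, H}⁺ = {B, D, E, F, H}; {C, F, H}⁺ = {C, F, H, K}; {C, E, H}⁺ = {C, E, H, K}; … — none reach the full schema.
{E, F, H, K}⁺: EFH→BD adds B, D; HK→C adds C; BC→AH adds A → {A, B, C, D, E, F, H, K}. Minimal: {F, H, K}⁺ = {C, F, H, K}; {E, H, K}⁺ = {C, E, H, K}; {E, F, K}⁺ = {E, F, K}; … — none reach the full schema.
Any other superkey contains one of these as a subset, so there are no further candidate keys.

BCF, BFHK, CEFH, EFHK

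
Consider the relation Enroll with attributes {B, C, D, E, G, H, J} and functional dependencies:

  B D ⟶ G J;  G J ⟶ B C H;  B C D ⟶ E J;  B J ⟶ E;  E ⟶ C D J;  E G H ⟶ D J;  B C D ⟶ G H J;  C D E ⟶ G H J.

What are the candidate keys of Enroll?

{E}⁺: E→CDJ adds C, D, J; CDE→GHJ adds G, H; GJ→BCH adds B → {B, C, D, E, G, H, J}.
{B, D}⁺: BD→GJ adds G, J; GJ→BCH adds C, H; BCD→EJ adds E → {B, C, D, E, G, H, J}. Minimal: {D}⁺ = {D}; {B}⁺ = {B} — none reach the full schema.
{B, J}⁺: BJ→E adds E; E→CDJ adds C, D; BCD→GHJ adds G, H → {B, C, D, E, G, H, J}. Minimal: {J}⁺ = {J}; {B}⁺ = {B} — none reach the full schema.
{G, J}⁺: GJ→BCH adds B, C, H; BJ→E adds E; E→CDJ adds D → {B, C, D, E, G, H, J}. Minimal: {J}⁺ = {J}; {G}⁺ = {G} — none reach the full schema.

E, BD, BJ, GJ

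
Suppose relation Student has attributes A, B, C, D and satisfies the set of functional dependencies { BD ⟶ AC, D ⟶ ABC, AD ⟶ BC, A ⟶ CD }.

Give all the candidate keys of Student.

{A}, {D}

{A}⁺: A→CD adds C, D; D→ABC adds B → {A, B, C, D}.
{D}⁺: D→ABC adds A, B, C → {A, B, C, D}.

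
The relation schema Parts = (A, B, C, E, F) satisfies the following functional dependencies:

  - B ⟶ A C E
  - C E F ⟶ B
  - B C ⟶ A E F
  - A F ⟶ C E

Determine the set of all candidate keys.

(B); (A, F); (C, E, F)

{B}⁺: B→ACE adds A, C, E; BC→AEF adds F → {A, B, C, E, F}.
{A, F}⁺: AF→CE adds C, E; CEF→B adds B → {A, B, C, E, F}. Minimal: {F}⁺ = {F}; {A}⁺ = {A} — none reach the full schema.
{C, E, F}⁺: CEF→B adds B; BC→AEF adds A → {A, B, C, E, F}. Minimal: {E, F}⁺ = {E, F}; {C, F}⁺ = {C, F}; {C, E}⁺ = {C, E} — none reach the full schema.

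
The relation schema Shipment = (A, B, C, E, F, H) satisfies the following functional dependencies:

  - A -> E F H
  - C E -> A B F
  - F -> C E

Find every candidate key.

{A}⁺: A→EFH adds E, F, H; F→CE adds C; CE→ABF adds B → {A, B, C, E, F, H}.
{F}⁺: F→CE adds C, E; CE→ABF adds A, B; A→EFH adds H → {A, B, C, E, F, H}.
{C, E}⁺: CE→ABF adds A, B, F; A→EFH adds H → {A, B, C, E, F, H}. Minimal: {E}⁺ = {E}; {C}⁺ = {C} — none reach the full schema.
Any other superkey contains one of these as a subset, so there are no further candidate keys.

{A}, {F}, {C, E}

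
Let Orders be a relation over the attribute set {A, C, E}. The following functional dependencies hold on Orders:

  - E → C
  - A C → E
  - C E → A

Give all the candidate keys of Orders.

{E}⁺: E→C adds C; CE→A adds A → {A, C, E}.
{A, C}⁺: AC→E adds E → {A, C, E}. Minimal: {C}⁺ = {C}; {A}⁺ = {A} — none reach the full schema.

{E}, {A, C}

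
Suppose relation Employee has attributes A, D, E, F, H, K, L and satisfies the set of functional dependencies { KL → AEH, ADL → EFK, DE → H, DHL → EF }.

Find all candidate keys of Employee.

Attributes D, L never appear on any right-hand side, so every candidate key must contain {D, L}.
{D, L}⁺ = {D, L}, which is not all of the schema, so we must add further attributes.
{A, D, L}⁺: ADL→EFK adds E, F, K; DE→H adds H → {A, D, E, F, H, K, L}. Minimal: {D, L}⁺ = {D, L}; {A, L}⁺ = {A, L}; {A, D}⁺ = {A, D} — none reach the full schema.
{D, K, L}⁺: KL→AEH adds A, E, H; ADL→EFK adds F → {A, D, E, F, H, K, L}. Minimal: {K, L}⁺ = {A, E, H, K, L}; {D, L}⁺ = {D, L}; {D, K}⁺ = {D, K} — none reach the full schema.

(A, D, L), (D, K, L)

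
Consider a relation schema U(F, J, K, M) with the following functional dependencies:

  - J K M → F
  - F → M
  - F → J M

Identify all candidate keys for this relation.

{F, K}; {J, K, M}

{F, K}⁺: F→M adds M; F→JM adds J → {F, J, K, M}.
{J, K, M}⁺: JKM→F adds F → {F, J, K, M}.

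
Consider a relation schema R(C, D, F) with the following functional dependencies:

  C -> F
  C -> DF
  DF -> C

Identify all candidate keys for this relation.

{C}⁺: C→F adds F; C→DF adds D → {C, D, F}.
{D, F}⁺: DF→C adds C → {C, D, F}. Minimal: {F}⁺ = {F}; {D}⁺ = {D} — none reach the full schema.
Any other superkey contains one of these as a subset, so there are no further candidate keys.

(C); (D, F)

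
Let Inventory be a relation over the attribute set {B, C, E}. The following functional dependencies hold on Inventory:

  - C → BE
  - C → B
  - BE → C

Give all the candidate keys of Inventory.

{C}; {B, E}

{C}⁺: C→BE adds B, E → {B, C, E}.
{B, E}⁺: BE→C adds C → {B, C, E}.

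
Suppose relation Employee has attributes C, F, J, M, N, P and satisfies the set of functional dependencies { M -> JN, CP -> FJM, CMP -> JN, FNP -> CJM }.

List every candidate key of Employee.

CP, FMP, FNP

Attribute P never appears on the right-hand side of any dependency, so P must belong to every candidate key.
{P}⁺ = {P}, which is not all of the schema, so we must add further attributes.
{C, P}⁺: CP→FJM adds F, J, M; CMP→JN adds N → {C, F, J, M, N, P}. Minimal: {P}⁺ = {P}; {C}⁺ = {C} — none reach the full schema.
{F, M, P}⁺: M→JN adds J, N; FNP→CJM adds C → {C, F, J, M, N, P}. Minimal: {M, P}⁺ = {J, M, N, P}; {F, P}⁺ = {F, P}; {F, M}⁺ = {F, J, M, N} — none reach the full schema.
{F, N, P}⁺: FNP→CJM adds C, J, M → {C, F, J, M, N, P}. Minimal: {N, P}⁺ = {N, P}; {F, P}⁺ = {F, P}; {F, N}⁺ = {F, N} — none reach the full schema.
Any other superkey contains one of these as a subset, so there are no further candidate keys.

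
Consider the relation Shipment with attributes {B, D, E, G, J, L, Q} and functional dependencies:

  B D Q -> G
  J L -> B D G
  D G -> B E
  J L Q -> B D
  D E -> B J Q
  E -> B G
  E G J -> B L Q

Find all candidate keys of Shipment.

DE, DG, EJ, JL, BDQ

{D, E}⁺: DE→BJQ adds B, J, Q; E→BG adds G; EGJ→BLQ adds L → {B, D, E, G, J, L, Q}. Minimal: {E}⁺ = {B, E, G}; {D}⁺ = {D} — none reach the full schema.
{D, G}⁺: DG→BE adds B, E; DE→BJQ adds J, Q; EGJ→BLQ adds L → {B, D, E, G, J, L, Q}. Minimal: {G}⁺ = {G}; {D}⁺ = {D} — none reach the full schema.
{E, J}⁺: E→BG adds B, G; EGJ→BLQ adds L, Q; JL→BDG adds D → {B, D, E, G, J, L, Q}. Minimal: {J}⁺ = {J}; {E}⁺ = {B, E, G} — none reach the full schema.
{J, L}⁺: JL→BDG adds B, D, G; DG→BE adds E; DE→BJQ adds Q → {B, D, E, G, J, L, Q}. Minimal: {L}⁺ = {L}; {J}⁺ = {J} — none reach the full schema.
{B, D, Q}⁺: BDQ→G adds G; DG→BE adds E; DE→BJQ adds J; EGJ→BLQ adds L → {B, D, E, G, J, L, Q}. Minimal: {D, Q}⁺ = {D, Q}; {B, Q}⁺ = {B, Q}; {B, D}⁺ = {B, D} — none reach the full schema.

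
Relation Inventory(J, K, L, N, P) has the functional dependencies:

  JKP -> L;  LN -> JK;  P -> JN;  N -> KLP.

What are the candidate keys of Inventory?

{N}, {P}

{N}⁺: N→KLP adds K, L, P; LN→JK adds J → {J, K, L, N, P}.
{P}⁺: P→JN adds J, N; N→KLP adds K, L → {J, K, L, N, P}.
Any other superkey contains one of these as a subset, so there are no further candidate keys.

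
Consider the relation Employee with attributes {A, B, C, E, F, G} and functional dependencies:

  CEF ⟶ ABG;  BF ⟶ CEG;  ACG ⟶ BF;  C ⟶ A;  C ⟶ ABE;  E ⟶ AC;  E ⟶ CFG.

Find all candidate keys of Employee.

{C}, {E}, {B, F}

{C}⁺: C→A adds A; C→ABE adds B, E; E→CFG adds F, G → {A, B, C, E, F, G}.
{E}⁺: E→AC adds A, C; E→CFG adds F, G; CEF→ABG adds B → {A, B, C, E, F, G}.
{B, F}⁺: BF→CEG adds C, E, G; C→A adds A → {A, B, C, E, F, G}.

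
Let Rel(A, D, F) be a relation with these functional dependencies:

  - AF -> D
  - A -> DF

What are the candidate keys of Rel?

{A}

Attribute A never appears on the right-hand side of any dependency, so A must belong to every candidate key.
{A}⁺ = {A, D, F}, which is all of the schema, so {A} is the only candidate key.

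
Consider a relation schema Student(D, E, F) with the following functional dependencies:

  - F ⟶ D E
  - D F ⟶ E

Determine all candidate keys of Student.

(F)

Attribute F never appears on the right-hand side of any dependency, so F must belong to every candidate key.
{F}⁺ = {D, E, F}, which is all of the schema, so {F} is the only candidate key.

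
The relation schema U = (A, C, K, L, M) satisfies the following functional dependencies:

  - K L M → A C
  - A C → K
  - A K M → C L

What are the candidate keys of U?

Attribute M never appears on the right-hand side of any dependency, so M must belong to every candidate key.
{M}⁺ = {M}, which is not all of the schema, so we must add further attributes.
{A, C, M}⁺: AC→K adds K; AKM→CL adds L → {A, C, K, L, M}.
{A, K, M}⁺: AKM→CL adds C, L → {A, C, K, L, M}.
{K, L, M}⁺: KLM→AC adds A, C → {A, C, K, L, M}.
Any other superkey contains one of these as a subset, so there are no further candidate keys.

(A, C, M), (A, K, M), (K, L, M)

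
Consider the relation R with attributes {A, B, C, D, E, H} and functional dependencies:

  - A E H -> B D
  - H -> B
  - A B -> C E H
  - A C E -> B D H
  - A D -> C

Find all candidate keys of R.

{A, B}, {A, H}, {A, C, E}, {A, D, E}

{A, B}⁺: AB→CEH adds C, E, H; ACE→BDH adds D → {A, B, C, D, E, H}. Minimal: {B}⁺ = {B}; {A}⁺ = {A} — none reach the full schema.
{A, H}⁺: H→B adds B; AB→CEH adds C, E; ACE→BDH adds D → {A, B, C, D, E, H}. Minimal: {H}⁺ = {B, H}; {A}⁺ = {A} — none reach the full schema.
{A, C, E}⁺: ACE→BDH adds B, D, H → {A, B, C, D, E, H}. Minimal: {C, E}⁺ = {C, E}; {A, E}⁺ = {A, E}; {A, C}⁺ = {A, C} — none reach the full schema.
{A, D, E}⁺: AD→C adds C; ACE→BDH adds B, H → {A, B, C, D, E, H}. Minimal: {D, E}⁺ = {D, E}; {A, E}⁺ = {A, E}; {A, D}⁺ = {A, C, D} — none reach the full schema.
Any other superkey contains one of these as a subset, so there are no further candidate keys.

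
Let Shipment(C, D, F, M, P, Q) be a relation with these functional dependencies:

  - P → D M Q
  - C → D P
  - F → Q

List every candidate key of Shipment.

{C, F}

Attributes C, F never appear on any right-hand side, so every candidate key must contain {C, F}.
{C, F}⁺ = {C, D, F, M, P, Q}, which is all of the schema, so {C, F} is the only candidate key.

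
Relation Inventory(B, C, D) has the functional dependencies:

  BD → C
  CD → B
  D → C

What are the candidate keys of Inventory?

(D)

Attribute D never appears on the right-hand side of any dependency, so D must belong to every candidate key.
{D}⁺ = {B, C, D}, which is all of the schema, so {D} is the only candidate key.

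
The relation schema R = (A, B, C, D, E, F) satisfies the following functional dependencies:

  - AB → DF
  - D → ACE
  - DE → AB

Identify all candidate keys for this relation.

{D}⁺: D→ACE adds A, C, E; DE→AB adds B; AB→DF adds F → {A, B, C, D, E, F}.
{A, B}⁺: AB→DF adds D, F; D→ACE adds C, E → {A, B, C, D, E, F}.

{D}, {A, B}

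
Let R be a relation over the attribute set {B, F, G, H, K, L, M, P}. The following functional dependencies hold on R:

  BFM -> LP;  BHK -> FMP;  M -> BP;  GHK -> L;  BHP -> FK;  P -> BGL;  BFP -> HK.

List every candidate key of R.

{F, M}⁺: M→BP adds B, P; P→BGL adds G, L; BFP→HK adds H, K → {B, F, G, H, K, L, M, P}. Minimal: {M}⁺ = {B, G, L, M, P}; {F}⁺ = {F} — none reach the full schema.
{F, P}⁺: P→BGL adds B, G, L; BFP→HK adds H, K; BHK→FMP adds M → {B, F, G, H, K, L, M, P}. Minimal: {P}⁺ = {B, G, L, P}; {F}⁺ = {F} — none reach the full schema.
{H, M}⁺: M→BP adds B, P; BHP→FK adds F, K; P→BGL adds G, L → {B, F, G, H, K, L, M, P}. Minimal: {M}⁺ = {B, G, L, M, P}; {H}⁺ = {H} — none reach the full schema.
{H, P}⁺: P→BGL adds B, G, L; BHP→FK adds F, K; BHK→FMP adds M → {B, F, G, H, K, L, M, P}. Minimal: {P}⁺ = {B, G, L, P}; {H}⁺ = {H} — none reach the full schema.
{B, H, K}⁺: BHK→FMP adds F, M, P; P→BGL adds G, L → {B, F, G, H, K, L, M, P}. Minimal: {H, K}⁺ = {H, K}; {B, K}⁺ = {B, K}; {B, H}⁺ = {B, H} — none reach the full schema.

{F, M}, {F, P}, {H, M}, {H, P}, {B, H, K}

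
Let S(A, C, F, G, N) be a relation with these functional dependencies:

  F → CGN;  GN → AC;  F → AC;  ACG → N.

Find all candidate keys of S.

Attribute F never appears on the right-hand side of any dependency, so F must belong to every candidate key.
{F}⁺ = {A, C, F, G, N}, which is all of the schema, so {F} is the only candidate key.

{F}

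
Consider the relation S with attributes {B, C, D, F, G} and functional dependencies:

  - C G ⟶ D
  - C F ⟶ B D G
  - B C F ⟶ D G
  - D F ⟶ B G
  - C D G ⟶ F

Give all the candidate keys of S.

Attribute C never appears on the right-hand side of any dependency, so C must belong to every candidate key.
{C}⁺ = {C}, which is not all of the schema, so we must add further attributes.
{C, F}⁺: CF→BDG adds B, D, G → {B, C, D, F, G}.
{C, G}⁺: CG→D adds D; CDG→F adds F; CF→BDG adds B → {B, C, D, F, G}.
Any other superkey contains one of these as a subset, so there are no further candidate keys.

(C, F), (C, G)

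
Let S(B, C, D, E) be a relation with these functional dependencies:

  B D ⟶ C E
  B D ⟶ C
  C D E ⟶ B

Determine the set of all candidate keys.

Attribute D never appears on the right-hand side of any dependency, so D must belong to every candidate key.
{D}⁺ = {D}, which is not all of the schema, so we must add further attributes.
{B, D}⁺: BD→CE adds C, E → {B, C, D, E}. Minimal: {D}⁺ = {D}; {B}⁺ = {B} — none reach the full schema.
{C, D, E}⁺: CDE→B adds B → {B, C, D, E}. Minimal: {D, E}⁺ = {D, E}; {C, E}⁺ = {C, E}; {C, D}⁺ = {C, D} — none reach the full schema.
Any other superkey contains one of these as a subset, so there are no further candidate keys.

BD; CDE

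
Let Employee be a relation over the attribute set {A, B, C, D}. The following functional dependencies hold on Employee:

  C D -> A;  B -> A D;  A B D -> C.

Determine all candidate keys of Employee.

{B}

Attribute B never appears on the right-hand side of any dependency, so B must belong to every candidate key.
{B}⁺ = {A, B, C, D}, which is all of the schema, so {B} is the only candidate key.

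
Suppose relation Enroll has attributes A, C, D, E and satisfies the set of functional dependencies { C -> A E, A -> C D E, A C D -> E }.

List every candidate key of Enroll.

{A}⁺: A→CDE adds C, D, E → {A, C, D, E}.
{C}⁺: C→AE adds A, E; A→CDE adds D → {A, C, D, E}.
Any other superkey contains one of these as a subset, so there are no further candidate keys.

{A}, {C}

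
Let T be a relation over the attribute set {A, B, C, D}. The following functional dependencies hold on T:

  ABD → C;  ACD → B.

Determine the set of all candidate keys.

{A, B, D}, {A, C, D}

Attributes A, D never appear on any right-hand side, so every candidate key must contain {A, D}.
{A, D}⁺ = {A, D}, which is not all of the schema, so we must add further attributes.
{A, B, D}⁺: ABD→C adds C → {A, B, C, D}. Minimal: {B, D}⁺ = {B, D}; {A, D}⁺ = {A, D}; {A, B}⁺ = {A, B} — none reach the full schema.
{A, C, D}⁺: ACD→B adds B → {A, B, C, D}. Minimal: {C, D}⁺ = {C, D}; {A, D}⁺ = {A, D}; {A, C}⁺ = {A, C} — none reach the full schema.
Any other superkey contains one of these as a subset, so there are no further candidate keys.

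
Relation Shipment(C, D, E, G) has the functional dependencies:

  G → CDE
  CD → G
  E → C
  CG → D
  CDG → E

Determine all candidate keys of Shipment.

{G}; {C, D}; {D, E}

{G}⁺: G→CDE adds C, D, E → {C, D, E, G}.
{C, D}⁺: CD→G adds G; CDG→E adds E → {C, D, E, G}. Minimal: {D}⁺ = {D}; {C}⁺ = {C} — none reach the full schema.
{D, E}⁺: E→C adds C; CD→G adds G → {C, D, E, G}. Minimal: {E}⁺ = {C, E}; {D}⁺ = {D} — none reach the full schema.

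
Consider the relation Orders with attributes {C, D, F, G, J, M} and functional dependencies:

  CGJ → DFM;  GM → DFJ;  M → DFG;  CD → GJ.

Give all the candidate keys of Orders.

{C, D}; {C, M}; {C, G, J}

{C, D}⁺: CD→GJ adds G, J; CGJ→DFM adds F, M → {C, D, F, G, J, M}. Minimal: {D}⁺ = {D}; {C}⁺ = {C} — none reach the full schema.
{C, M}⁺: M→DFG adds D, F, G; CD→GJ adds J → {C, D, F, G, J, M}. Minimal: {M}⁺ = {D, F, G, J, M}; {C}⁺ = {C} — none reach the full schema.
{C, G, J}⁺: CGJ→DFM adds D, F, M → {C, D, F, G, J, M}. Minimal: {G, J}⁺ = {G, J}; {C, J}⁺ = {C, J}; {C, G}⁺ = {C, G} — none reach the full schema.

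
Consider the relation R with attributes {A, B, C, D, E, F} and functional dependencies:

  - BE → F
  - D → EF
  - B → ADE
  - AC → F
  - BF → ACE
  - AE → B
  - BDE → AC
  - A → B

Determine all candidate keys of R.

{A}⁺: A→B adds B; B→ADE adds D, E; BDE→AC adds C; BE→F adds F → {A, B, C, D, E, F}.
{B}⁺: B→ADE adds A, D, E; BDE→AC adds C; BE→F adds F → {A, B, C, D, E, F}.
Any other superkey contains one of these as a subset, so there are no further candidate keys.

(A); (B)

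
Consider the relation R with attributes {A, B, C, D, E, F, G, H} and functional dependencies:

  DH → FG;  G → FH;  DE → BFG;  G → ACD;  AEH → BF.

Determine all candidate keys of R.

Attribute E never appears on the right-hand side of any dependency, so E must belong to every candidate key.
{E}⁺ = {E}, which is not all of the schema, so we must add further attributes.
{D, E}⁺: DE→BFG adds B, F, G; G→ACD adds A, C; G→FH adds H → {A, B, C, D, E, F, G, H}.
{E, G}⁺: G→FH adds F, H; G→ACD adds A, C, D; AEH→BF adds B → {A, B, C, D, E, F, G, H}.

{D, E}, {E, G}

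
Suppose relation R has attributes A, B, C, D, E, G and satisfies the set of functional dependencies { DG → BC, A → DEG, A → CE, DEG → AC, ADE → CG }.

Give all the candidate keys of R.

A, DEG

{A}⁺: A→DEG adds D, E, G; A→CE adds C; DG→BC adds B → {A, B, C, D, E, G}.
{D, E, G}⁺: DG→BC adds B, C; DEG→AC adds A → {A, B, C, D, E, G}. Minimal: {E, G}⁺ = {E, G}; {D, G}⁺ = {B, C, D, G}; {D, E}⁺ = {D, E} — none reach the full schema.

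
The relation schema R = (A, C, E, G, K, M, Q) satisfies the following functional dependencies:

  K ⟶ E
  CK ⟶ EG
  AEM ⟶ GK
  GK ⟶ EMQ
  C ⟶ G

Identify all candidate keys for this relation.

(A, C, K); (A, C, E, M)

Attributes A, C never appear on any right-hand side, so every candidate key must contain {A, C}.
{A, C}⁺ = {A, C, G}, which is not all of the schema, so we must add further attributes.
{A, C, K}⁺: K→E adds E; CK→EG adds G; GK→EMQ adds M, Q → {A, C, E, G, K, M, Q}. Minimal: {C, K}⁺ = {C, E, G, K, M, Q}; {A, K}⁺ = {A, E, K}; {A, C}⁺ = {A, C, G} — none reach the full schema.
{A, C, E, M}⁺: AEM→GK adds G, K; GK→EMQ adds Q → {A, C, E, G, K, M, Q}. Minimal: {C, E, M}⁺ = {C, E, G, M}; {A, E, M}⁺ = {A, E, G, K, M, Q}; {A, C, M}⁺ = {A, C, G, M}; … — none reach the full schema.
Any other superkey contains one of these as a subset, so there are no further candidate keys.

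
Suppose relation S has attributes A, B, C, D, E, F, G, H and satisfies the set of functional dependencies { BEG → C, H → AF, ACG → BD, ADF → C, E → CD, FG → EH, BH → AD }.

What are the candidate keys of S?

{F, G}, {G, H}

Attribute G never appears on the right-hand side of any dependency, so G must belong to every candidate key.
{G}⁺ = {G}, which is not all of the schema, so we must add further attributes.
{F, G}⁺: FG→EH adds E, H; H→AF adds A; E→CD adds C, D; ACG→BD adds B → {A, B, C, D, E, F, G, H}. Minimal: {G}⁺ = {G}; {F}⁺ = {F} — none reach the full schema.
{G, H}⁺: H→AF adds A, F; FG→EH adds E; E→CD adds C, D; ACG→BD adds B → {A, B, C, D, E, F, G, H}. Minimal: {H}⁺ = {A, F, H}; {G}⁺ = {G} — none reach the full schema.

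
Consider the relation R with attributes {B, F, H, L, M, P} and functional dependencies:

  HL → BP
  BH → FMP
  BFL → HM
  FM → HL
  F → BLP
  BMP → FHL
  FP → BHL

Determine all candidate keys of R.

{F}⁺: F→BLP adds B, L, P; FP→BHL adds H; BH→FMP adds M → {B, F, H, L, M, P}.
{B, H}⁺: BH→FMP adds F, M, P; FM→HL adds L → {B, F, H, L, M, P}. Minimal: {H}⁺ = {H}; {B}⁺ = {B} — none reach the full schema.
{H, L}⁺: HL→BP adds B, P; BH→FMP adds F, M → {B, F, H, L, M, P}. Minimal: {L}⁺ = {L}; {H}⁺ = {H} — none reach the full schema.
{B, M, P}⁺: BMP→FHL adds F, H, L → {B, F, H, L, M, P}. Minimal: {M, P}⁺ = {M, P}; {B, P}⁺ = {B, P}; {B, M}⁺ = {B, M} — none reach the full schema.

(F); (B, H); (H, L); (B, M, P)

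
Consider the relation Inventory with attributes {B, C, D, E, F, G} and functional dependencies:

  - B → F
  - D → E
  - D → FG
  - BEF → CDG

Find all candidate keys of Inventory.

{B, D}; {B, E}

Attribute B never appears on the right-hand side of any dependency, so B must belong to every candidate key.
{B}⁺ = {B, F}, which is not all of the schema, so we must add further attributes.
{B, D}⁺: B→F adds F; D→E adds E; D→FG adds G; BEF→CDG adds C → {B, C, D, E, F, G}. Minimal: {D}⁺ = {D, E, F, G}; {B}⁺ = {B, F} — none reach the full schema.
{B, E}⁺: B→F adds F; BEF→CDG adds C, D, G → {B, C, D, E, F, G}. Minimal: {E}⁺ = {E}; {B}⁺ = {B, F} — none reach the full schema.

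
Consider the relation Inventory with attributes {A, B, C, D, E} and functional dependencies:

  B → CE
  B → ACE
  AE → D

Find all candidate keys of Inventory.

Attribute B never appears on the right-hand side of any dependency, so B must belong to every candidate key.
{B}⁺ = {A, B, C, D, E}, which is all of the schema, so {B} is the only candidate key.

B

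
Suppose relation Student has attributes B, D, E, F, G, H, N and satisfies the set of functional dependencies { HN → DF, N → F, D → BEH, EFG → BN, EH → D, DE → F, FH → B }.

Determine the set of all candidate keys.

{D, G}⁺: D→BEH adds B, E, H; DE→F adds F; EFG→BN adds N → {B, D, E, F, G, H, N}. Minimal: {G}⁺ = {G}; {D}⁺ = {B, D, E, F, H} — none reach the full schema.
{E, G, H}⁺: EH→D adds D; DE→F adds F; FH→B adds B; EFG→BN adds N → {B, D, E, F, G, H, N}. Minimal: {G, H}⁺ = {G, H}; {E, H}⁺ = {B, D, E, F, H}; {E, G}⁺ = {E, G} — none reach the full schema.
{G, H, N}⁺: HN→DF adds D, F; D→BEH adds B, E → {B, D, E, F, G, H, N}. Minimal: {H, N}⁺ = {B, D, E, F, H, N}; {G, N}⁺ = {F, G, N}; {G, H}⁺ = {G, H} — none reach the full schema.

{D, G}, {E, G, H}, {G, H, N}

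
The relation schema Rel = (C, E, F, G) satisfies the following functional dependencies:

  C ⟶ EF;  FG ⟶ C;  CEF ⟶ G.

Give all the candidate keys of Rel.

{C}, {F, G}

{C}⁺: C→EF adds E, F; CEF→G adds G → {C, E, F, G}.
{F, G}⁺: FG→C adds C; C→EF adds E → {C, E, F, G}. Minimal: {G}⁺ = {G}; {F}⁺ = {F} — none reach the full schema.
Any other superkey contains one of these as a subset, so there are no further candidate keys.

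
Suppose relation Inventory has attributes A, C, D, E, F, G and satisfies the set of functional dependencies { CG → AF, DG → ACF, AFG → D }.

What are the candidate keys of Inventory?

{C, E, G}⁺: CG→AF adds A, F; AFG→D adds D → {A, C, D, E, F, G}. Minimal: {E, G}⁺ = {E, G}; {C, G}⁺ = {A, C, D, F, G}; {C, E}⁺ = {C, E} — none reach the full schema.
{D, E, G}⁺: DG→ACF adds A, C, F → {A, C, D, E, F, G}. Minimal: {E, G}⁺ = {E, G}; {D, G}⁺ = {A, C, D, F, G}; {D, E}⁺ = {D, E} — none reach the full schema.
{A, E, F, G}⁺: AFG→D adds D; DG→ACF adds C → {A, C, D, E, F, G}. Minimal: {E, F, G}⁺ = {E, F, G}; {A, F, G}⁺ = {A, C, D, F, G}; {A, E, G}⁺ = {A, E, G}; … — none reach the full schema.

(C, E, G); (D, E, G); (A, E, F, G)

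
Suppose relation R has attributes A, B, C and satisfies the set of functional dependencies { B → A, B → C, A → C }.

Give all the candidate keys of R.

{B}

Attribute B never appears on the right-hand side of any dependency, so B must belong to every candidate key.
{B}⁺ = {A, B, C}, which is all of the schema, so {B} is the only candidate key.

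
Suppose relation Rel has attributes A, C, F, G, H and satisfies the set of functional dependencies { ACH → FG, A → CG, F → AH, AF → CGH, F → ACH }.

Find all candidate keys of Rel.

(F), (A, H)

{F}⁺: F→AH adds A, H; AF→CGH adds C, G → {A, C, F, G, H}.
{A, H}⁺: A→CG adds C, G; ACH→FG adds F → {A, C, F, G, H}. Minimal: {H}⁺ = {H}; {A}⁺ = {A, C, G} — none reach the full schema.
Any other superkey contains one of these as a subset, so there are no further candidate keys.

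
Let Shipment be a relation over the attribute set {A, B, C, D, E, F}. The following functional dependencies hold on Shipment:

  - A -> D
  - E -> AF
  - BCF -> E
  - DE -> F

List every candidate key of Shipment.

{B, C, E}, {B, C, F}

Attributes B, C never appear on any right-hand side, so every candidate key must contain {B, C}.
{B, C}⁺ = {B, C}, which is not all of the schema, so we must add further attributes.
{B, C, E}⁺: E→AF adds A, F; A→D adds D → {A, B, C, D, E, F}. Minimal: {C, E}⁺ = {A, C, D, E, F}; {B, E}⁺ = {A, B, D, E, F}; {B, C}⁺ = {B, C} — none reach the full schema.
{B, C, F}⁺: BCF→E adds E; E→AF adds A; A→D adds D → {A, B, C, D, E, F}. Minimal: {C, F}⁺ = {C, F}; {B, F}⁺ = {B, F}; {B, C}⁺ = {B, C} — none reach the full schema.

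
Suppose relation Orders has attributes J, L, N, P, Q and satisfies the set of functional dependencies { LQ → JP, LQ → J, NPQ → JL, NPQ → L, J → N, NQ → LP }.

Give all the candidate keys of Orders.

Attribute Q never appears on the right-hand side of any dependency, so Q must belong to every candidate key.
{Q}⁺ = {Q}, which is not all of the schema, so we must add further attributes.
{J, Q}⁺: J→N adds N; NQ→LP adds L, P → {J, L, N, P, Q}.
{L, Q}⁺: LQ→JP adds J, P; J→N adds N → {J, L, N, P, Q}.
{N, Q}⁺: NQ→LP adds L, P; LQ→JP adds J → {J, L, N, P, Q}.

(J, Q), (L, Q), (N, Q)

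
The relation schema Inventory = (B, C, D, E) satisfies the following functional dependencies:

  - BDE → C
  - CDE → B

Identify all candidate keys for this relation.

Attributes D, E never appear on any right-hand side, so every candidate key must contain {D, E}.
{D, E}⁺ = {D, E}, which is not all of the schema, so we must add further attributes.
{B, D, E}⁺: BDE→C adds C → {B, C, D, E}.
{C, D, E}⁺: CDE→B adds B → {B, C, D, E}.
Any other superkey contains one of these as a subset, so there are no further candidate keys.

(B, D, E), (C, D, E)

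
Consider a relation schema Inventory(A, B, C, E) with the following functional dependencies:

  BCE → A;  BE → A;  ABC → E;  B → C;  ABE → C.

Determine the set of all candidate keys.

AB; BE

Attribute B never appears on the right-hand side of any dependency, so B must belong to every candidate key.
{B}⁺ = {B, C}, which is not all of the schema, so we must add further attributes.
{A, B}⁺: B→C adds C; ABC→E adds E → {A, B, C, E}. Minimal: {B}⁺ = {B, C}; {A}⁺ = {A} — none reach the full schema.
{B, E}⁺: BE→A adds A; B→C adds C → {A, B, C, E}. Minimal: {E}⁺ = {E}; {B}⁺ = {B, C} — none reach the full schema.
Any other superkey contains one of these as a subset, so there are no further candidate keys.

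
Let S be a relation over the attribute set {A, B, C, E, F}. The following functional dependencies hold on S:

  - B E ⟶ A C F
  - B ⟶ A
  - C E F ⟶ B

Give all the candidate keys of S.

Attribute E never appears on the right-hand side of any dependency, so E must belong to every candidate key.
{E}⁺ = {E}, which is not all of the schema, so we must add further attributes.
{B, E}⁺: BE→ACF adds A, C, F → {A, B, C, E, F}.
{C, E, F}⁺: CEF→B adds B; BE→ACF adds A → {A, B, C, E, F}.
Any other superkey contains one of these as a subset, so there are no further candidate keys.

(B, E), (C, E, F)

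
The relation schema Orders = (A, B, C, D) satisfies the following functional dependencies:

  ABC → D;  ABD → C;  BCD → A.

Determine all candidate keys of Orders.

Attribute B never appears on the right-hand side of any dependency, so B must belong to every candidate key.
{B}⁺ = {B}, which is not all of the schema, so we must add further attributes.
{A, B, C}⁺: ABC→D adds D → {A, B, C, D}.
{A, B, D}⁺: ABD→C adds C → {A, B, C, D}.
{B, C, D}⁺: BCD→A adds A → {A, B, C, D}.
Any other superkey contains one of these as a subset, so there are no further candidate keys.

(A, B, C); (A, B, D); (B, C, D)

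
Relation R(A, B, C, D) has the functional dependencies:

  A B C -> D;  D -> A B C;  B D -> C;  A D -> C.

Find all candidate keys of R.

{D}; {A, B, C}

{D}⁺: D→ABC adds A, B, C → {A, B, C, D}.
{A, B, C}⁺: ABC→D adds D → {A, B, C, D}.
Any other superkey contains one of these as a subset, so there are no further candidate keys.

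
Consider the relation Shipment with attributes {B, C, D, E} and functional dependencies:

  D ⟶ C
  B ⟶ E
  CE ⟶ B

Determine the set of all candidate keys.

BD, DE

Attribute D never appears on the right-hand side of any dependency, so D must belong to every candidate key.
{D}⁺ = {C, D}, which is not all of the schema, so we must add further attributes.
{B, D}⁺: D→C adds C; B→E adds E → {B, C, D, E}. Minimal: {D}⁺ = {C, D}; {B}⁺ = {B, E} — none reach the full schema.
{D, E}⁺: D→C adds C; CE→B adds B → {B, C, D, E}. Minimal: {E}⁺ = {E}; {D}⁺ = {C, D} — none reach the full schema.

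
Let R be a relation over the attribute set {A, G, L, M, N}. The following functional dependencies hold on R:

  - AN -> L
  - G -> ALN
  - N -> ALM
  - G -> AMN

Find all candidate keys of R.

(G)

Attribute G never appears on the right-hand side of any dependency, so G must belong to every candidate key.
{G}⁺ = {A, G, L, M, N}, which is all of the schema, so {G} is the only candidate key.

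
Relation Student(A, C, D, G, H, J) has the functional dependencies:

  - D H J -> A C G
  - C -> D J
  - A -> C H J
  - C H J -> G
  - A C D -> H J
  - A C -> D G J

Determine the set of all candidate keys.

(A); (C, H); (D, H, J)

{A}⁺: A→CHJ adds C, H, J; CHJ→G adds G; AC→DGJ adds D → {A, C, D, G, H, J}.
{C, H}⁺: C→DJ adds D, J; CHJ→G adds G; DHJ→ACG adds A → {A, C, D, G, H, J}. Minimal: {H}⁺ = {H}; {C}⁺ = {C, D, J} — none reach the full schema.
{D, H, J}⁺: DHJ→ACG adds A, C, G → {A, C, D, G, H, J}. Minimal: {H, J}⁺ = {H, J}; {D, J}⁺ = {D, J}; {D, H}⁺ = {D, H} — none reach the full schema.
Any other superkey contains one of these as a subset, so there are no further candidate keys.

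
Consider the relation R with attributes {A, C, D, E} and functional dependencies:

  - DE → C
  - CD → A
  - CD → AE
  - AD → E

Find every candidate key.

Attribute D never appears on the right-hand side of any dependency, so D must belong to every candidate key.
{D}⁺ = {D}, which is not all of the schema, so we must add further attributes.
{A, D}⁺: AD→E adds E; DE→C adds C → {A, C, D, E}. Minimal: {D}⁺ = {D}; {A}⁺ = {A} — none reach the full schema.
{C, D}⁺: CD→A adds A; CD→AE adds E → {A, C, D, E}. Minimal: {D}⁺ = {D}; {C}⁺ = {C} — none reach the full schema.
{D, E}⁺: DE→C adds C; CD→A adds A → {A, C, D, E}. Minimal: {E}⁺ = {E}; {D}⁺ = {D} — none reach the full schema.

(A, D), (C, D), (D, E)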